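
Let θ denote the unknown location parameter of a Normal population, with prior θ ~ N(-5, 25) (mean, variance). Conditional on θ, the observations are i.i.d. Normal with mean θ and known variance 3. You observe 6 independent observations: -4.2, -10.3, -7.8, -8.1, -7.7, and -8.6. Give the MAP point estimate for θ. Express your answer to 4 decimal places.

θ̂_MAP = -7.7288

n = 6; x̄ = ((-4.2) + (-10.3) + (-7.8) + (-8.1) + (-7.7) + (-8.6))/6 = -46.7/6 = -467/60 ≈ -7.7833.
For a Normal prior and Normal likelihood with known variance, the posterior is Normal; its mode equals its mean, the precision-weighted average.
Prior precision 1/σ₀² = 1/25 = 0.04; data precision n/σ² = 6/3 = 2.
θ̂ = (0.04·(-5) + 2·(-467/60)) / (0.04 + 2) = (-473/30)/2.04 = -2365/306 ≈ -7.7288.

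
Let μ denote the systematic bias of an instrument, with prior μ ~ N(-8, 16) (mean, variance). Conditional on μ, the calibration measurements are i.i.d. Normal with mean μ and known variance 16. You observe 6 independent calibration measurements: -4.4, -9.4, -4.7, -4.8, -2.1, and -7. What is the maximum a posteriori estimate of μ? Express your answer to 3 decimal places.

n = 6; x̄ = ((-4.4) + (-9.4) + (-4.7) + (-4.8) + (-2.1) + (-7))/6 = -32.4/6 = -5.4.
For a Normal prior and Normal likelihood with known variance, the posterior is Normal; its mode equals its mean, the precision-weighted average.
Prior precision 1/σ₀² = 1/16 = 0.0625; data precision n/σ² = 6/16 = 0.375.
μ̂ = (0.0625·(-8) + 0.375·(-5.4)) / (0.0625 + 0.375) = (-2.525)/0.4375 = -202/35 ≈ -5.771.

μ̂_MAP = -5.771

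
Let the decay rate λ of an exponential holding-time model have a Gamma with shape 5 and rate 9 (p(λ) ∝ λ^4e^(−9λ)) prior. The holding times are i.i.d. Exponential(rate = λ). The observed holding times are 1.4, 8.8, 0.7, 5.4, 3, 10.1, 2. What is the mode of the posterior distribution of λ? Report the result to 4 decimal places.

The Exponential(rate=λ) likelihood is ∝ λ^n e^(−λΣtᵢ). Here n = 7 and Σtᵢ = 1.4 + 8.8 + 0.7 + 5.4 + 3 + 10.1 + 2 = 31.4.
Posterior ∝ λ^4e^(−9λ) · λ^7e^(−31.4λ) = λ^11e^(−40.4λ), i.e. Gamma(12, 40.4).
Mode = (a−1)/b = 11/40.4 ≈ 0.2723.

λ̂_MAP = 0.2723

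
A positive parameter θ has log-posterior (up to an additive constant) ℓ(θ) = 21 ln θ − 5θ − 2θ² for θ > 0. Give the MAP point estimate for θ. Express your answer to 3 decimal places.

ℓ'(θ) = 21/θ − 5 − 4θ. Setting this to zero and multiplying by θ: 4θ² + 5θ − 21 = 0.
θ = (−5 + √(5² + 4·4·21)) / (2·4) = (−5 + √361) / 8 = (−5 + 19)/8 = 7/4.
ℓ''(θ) = −21/θ² − 4 < 0, confirming a maximum.

θ̂_MAP = 1.750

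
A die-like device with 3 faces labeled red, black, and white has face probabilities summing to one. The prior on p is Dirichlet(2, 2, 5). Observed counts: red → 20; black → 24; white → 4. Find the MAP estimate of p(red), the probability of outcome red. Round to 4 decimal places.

The posterior is Dirichlet(αᵢ + nᵢ) = Dirichlet(22, 26, 9).
For a Dirichlet(a₁,…,a_K) with all aᵢ > 1, the mode has j-th component (aⱼ − 1)/(Σaᵢ − K).
Here Σaᵢ = 57 and K = 3, so p(red) = (22 − 1)/(57 − 3) = 21/54 ≈ 0.3889.

MAP estimate of p(red) = 0.3889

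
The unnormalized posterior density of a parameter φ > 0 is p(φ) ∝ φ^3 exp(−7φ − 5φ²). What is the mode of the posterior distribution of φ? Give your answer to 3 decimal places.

φ̂_MAP = 0.300

ℓ'(φ) = 3/φ − 7 − 10φ. Setting this to zero and multiplying by φ: 10φ² + 7φ − 3 = 0.
φ = (−7 + √(7² + 4·10·3)) / (2·10) = (−7 + √169) / 20 = (−7 + 13)/20 = 3/10.
ℓ''(φ) = −3/φ² − 10 < 0, confirming a maximum.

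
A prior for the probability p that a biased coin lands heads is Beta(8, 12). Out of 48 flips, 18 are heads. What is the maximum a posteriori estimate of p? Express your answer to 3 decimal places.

p̂_MAP = 0.379

Prior: Beta(8, 12).
Data: 18 successes in 48 trials. The binomial likelihood contributes p^18(1−p)^30, so the posterior is Beta(8+18, 12+30) = Beta(26, 42).
For Beta(a, b) with a, b > 1 the mode is (a−1)/(a+b−2) = 25/66 ≈ 0.379.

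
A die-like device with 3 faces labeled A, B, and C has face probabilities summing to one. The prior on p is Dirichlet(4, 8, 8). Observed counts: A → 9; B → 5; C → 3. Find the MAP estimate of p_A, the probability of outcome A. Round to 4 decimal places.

The posterior is Dirichlet(αᵢ + nᵢ) = Dirichlet(13, 13, 11).
For a Dirichlet(a₁,…,a_K) with all aᵢ > 1, the mode has j-th component (aⱼ − 1)/(Σaᵢ − K).
Here Σaᵢ = 37 and K = 3, so p_A = (13 − 1)/(37 − 3) = 12/34 ≈ 0.3529.

MAP estimate of p_A = 0.3529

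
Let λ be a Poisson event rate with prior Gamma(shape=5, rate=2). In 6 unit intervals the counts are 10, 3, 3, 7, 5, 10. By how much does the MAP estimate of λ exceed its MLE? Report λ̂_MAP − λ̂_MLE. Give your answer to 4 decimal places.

Σxᵢ = 38. Posterior is Gamma(43, 8); MAP = (43−1)/8 = 42/8 ≈ 5.25000.
MLE = x̄ = 38/6 ≈ 6.33333.
Difference = 42/8 − 38/6 = -13/12 ≈ -1.0833.

MAP − MLE = -1.0833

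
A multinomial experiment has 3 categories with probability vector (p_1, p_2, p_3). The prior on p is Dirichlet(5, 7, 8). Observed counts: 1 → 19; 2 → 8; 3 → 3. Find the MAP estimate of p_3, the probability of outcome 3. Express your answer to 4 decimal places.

The posterior is Dirichlet(αᵢ + nᵢ) = Dirichlet(24, 15, 11).
For a Dirichlet(a₁,…,a_K) with all aᵢ > 1, the mode has j-th component (aⱼ − 1)/(Σaᵢ − K).
Here Σaᵢ = 50 and K = 3, so p_3 = (11 − 1)/(50 − 3) = 10/47 ≈ 0.2128.

MAP estimate: 0.2128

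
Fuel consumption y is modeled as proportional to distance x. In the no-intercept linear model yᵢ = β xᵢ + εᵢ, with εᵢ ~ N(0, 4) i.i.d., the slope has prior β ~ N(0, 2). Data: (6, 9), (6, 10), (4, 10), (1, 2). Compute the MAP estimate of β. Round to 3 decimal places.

β̂_MAP = 1.714

log p(β | y) = −Σ(yᵢ − βxᵢ)²/(2·4) − β²/(2·2) + const.
Setting the derivative to zero: Σxᵢ(yᵢ − βxᵢ)/4 − β/2 = 0, so β = Σxᵢyᵢ / (Σxᵢ² + σ²/τ²).
Σxᵢyᵢ = 6·9 + 6·10 + 4·10 + 1·2 = 156; Σxᵢ² = 89; σ²/τ² = 2.
β̂_MAP = 156 / (89 + 2) = 156/91 ≈ 1.714.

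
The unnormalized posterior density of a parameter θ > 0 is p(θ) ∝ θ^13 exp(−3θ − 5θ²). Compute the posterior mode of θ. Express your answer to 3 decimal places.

θ̂_MAP = 1.000

ℓ'(θ) = 13/θ − 3 − 10θ. Setting this to zero and multiplying by θ: 10θ² + 3θ − 13 = 0.
θ = (−3 + √(3² + 4·10·13)) / (2·10) = (−3 + √529) / 20 = (−3 + 23)/20 = 1.
ℓ''(θ) = −13/θ² − 10 < 0, confirming a maximum.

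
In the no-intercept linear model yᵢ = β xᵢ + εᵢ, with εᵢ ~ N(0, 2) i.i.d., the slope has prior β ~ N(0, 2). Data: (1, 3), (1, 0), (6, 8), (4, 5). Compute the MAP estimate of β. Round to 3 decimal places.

β̂_MAP = 1.291

log p(β | y) = −Σ(yᵢ − βxᵢ)²/(2·2) − β²/(2·2) + const.
Setting the derivative to zero: Σxᵢ(yᵢ − βxᵢ)/2 − β/2 = 0, so β = Σxᵢyᵢ / (Σxᵢ² + σ²/τ²).
Σxᵢyᵢ = 1·3 + 1·0 + 6·8 + 4·5 = 71; Σxᵢ² = 54; σ²/τ² = 1.
β̂_MAP = 71 / (54 + 1) = 71/55 ≈ 1.291.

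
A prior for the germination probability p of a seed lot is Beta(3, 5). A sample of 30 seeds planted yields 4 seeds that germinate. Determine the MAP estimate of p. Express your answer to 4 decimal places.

Prior: Beta(3, 5).
Data: 4 successes in 30 trials. The binomial likelihood contributes p^4(1−p)^26, so the posterior is Beta(3+4, 5+26) = Beta(7, 31).
For Beta(a, b) with a, b > 1 the mode is (a−1)/(a+b−2) = 6/36 ≈ 0.1667.

p̂_MAP = 0.1667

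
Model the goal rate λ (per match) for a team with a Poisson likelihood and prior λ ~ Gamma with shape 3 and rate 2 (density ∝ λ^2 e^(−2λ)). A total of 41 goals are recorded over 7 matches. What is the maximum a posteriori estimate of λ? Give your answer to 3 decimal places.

λ̂_MAP = 4.778

Σxᵢ = 41, n = 7.
Posterior ∝ λ^2e^(−2λ) · λ^41e^(−7λ) = λ^43e^(−9λ), i.e. Gamma(shape=44, rate=9).
The mode of a Gamma(a, b) with a ≥ 1 (shape–rate) is (a−1)/b = 43/9 ≈ 4.778.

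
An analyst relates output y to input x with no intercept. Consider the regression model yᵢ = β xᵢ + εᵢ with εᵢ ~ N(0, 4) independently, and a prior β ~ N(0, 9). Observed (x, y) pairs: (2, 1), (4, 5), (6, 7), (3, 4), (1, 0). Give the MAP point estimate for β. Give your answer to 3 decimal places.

log p(β | y) = −Σ(yᵢ − βxᵢ)²/(2·4) − β²/(2·9) + const.
Setting the derivative to zero: Σxᵢ(yᵢ − βxᵢ)/4 − β/9 = 0, so β = Σxᵢyᵢ / (Σxᵢ² + σ²/τ²).
Σxᵢyᵢ = 2·1 + 4·5 + 6·7 + 3·4 + 1·0 = 76; Σxᵢ² = 66; σ²/τ² = 4/9.
β̂_MAP = 76 / (66 + 4/9) = 76/(598/9) = 342/299 ≈ 1.144.

β̂_MAP = 1.144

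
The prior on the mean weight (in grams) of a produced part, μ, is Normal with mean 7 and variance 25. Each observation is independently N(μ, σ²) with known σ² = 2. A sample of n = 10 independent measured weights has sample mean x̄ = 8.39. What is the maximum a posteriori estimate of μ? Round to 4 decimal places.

n = 10, x̄ = 8.39.
For a Normal prior and Normal likelihood with known variance, the posterior is Normal; its mode equals its mean, the precision-weighted average.
Prior precision 1/σ₀² = 1/25 = 0.04; data precision n/σ² = 10/2 = 5.
μ̂ = (0.04·7 + 5·8.39) / (0.04 + 5) = 42.23/5.04 = 4223/504 ≈ 8.3790.

μ̂_MAP = 8.3790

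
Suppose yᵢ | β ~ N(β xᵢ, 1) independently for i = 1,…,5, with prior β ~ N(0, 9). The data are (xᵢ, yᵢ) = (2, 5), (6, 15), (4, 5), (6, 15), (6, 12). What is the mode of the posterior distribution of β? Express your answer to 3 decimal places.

log p(β | y) = −Σ(yᵢ − βxᵢ)²/(2·1) − β²/(2·9) + const.
Setting the derivative to zero: Σxᵢ(yᵢ − βxᵢ)/1 − β/9 = 0, so β = Σxᵢyᵢ / (Σxᵢ² + σ²/τ²).
Σxᵢyᵢ = 2·5 + 6·15 + 4·5 + 6·15 + 6·12 = 282; Σxᵢ² = 128; σ²/τ² = 1/9.
β̂_MAP = 282 / (128 + 1/9) = 282/(1153/9) = 2538/1153 ≈ 2.201.

β̂_MAP = 2.201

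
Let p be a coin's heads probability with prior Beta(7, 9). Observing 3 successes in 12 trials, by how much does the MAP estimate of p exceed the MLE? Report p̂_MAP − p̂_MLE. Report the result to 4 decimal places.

MAP − MLE = 0.0962

Posterior is Beta(10, 18); MAP = (10−1)/(28−2) = 9/26 ≈ 0.34615.
MLE ignores the prior: p̂_MLE = k/n = 3/12 ≈ 0.25000.
Difference = 9/26 − 3/12 = 5/52 ≈ 0.0962.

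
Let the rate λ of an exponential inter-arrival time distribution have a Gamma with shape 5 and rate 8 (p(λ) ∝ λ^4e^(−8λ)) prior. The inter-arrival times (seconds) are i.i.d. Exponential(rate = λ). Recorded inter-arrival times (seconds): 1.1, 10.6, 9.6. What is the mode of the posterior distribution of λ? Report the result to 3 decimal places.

λ̂_MAP = 0.239

The Exponential(rate=λ) likelihood is ∝ λ^n e^(−λΣtᵢ). Here n = 3 and Σtᵢ = 1.1 + 10.6 + 9.6 = 21.3.
Posterior ∝ λ^4e^(−8λ) · λ^3e^(−21.3λ) = λ^7e^(−29.3λ), i.e. Gamma(8, 29.3).
Mode = (a−1)/b = 7/29.3 ≈ 0.239.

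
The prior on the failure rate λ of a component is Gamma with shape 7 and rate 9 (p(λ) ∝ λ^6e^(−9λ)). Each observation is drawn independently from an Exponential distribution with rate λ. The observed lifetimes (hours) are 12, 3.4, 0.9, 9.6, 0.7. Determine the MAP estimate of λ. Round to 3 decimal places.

λ̂_MAP = 0.309

The Exponential(rate=λ) likelihood is ∝ λ^n e^(−λΣtᵢ). Here n = 5 and Σtᵢ = 12 + 3.4 + 0.9 + 9.6 + 0.7 = 26.6.
Posterior ∝ λ^6e^(−9λ) · λ^5e^(−26.6λ) = λ^11e^(−35.6λ), i.e. Gamma(12, 35.6).
Mode = (a−1)/b = 11/35.6 ≈ 0.309.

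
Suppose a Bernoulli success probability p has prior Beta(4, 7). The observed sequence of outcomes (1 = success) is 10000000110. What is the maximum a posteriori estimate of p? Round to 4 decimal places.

p̂_MAP = 0.3000

Prior: Beta(4, 7).
Data: 3 successes in 11 trials (from the sequence). The binomial likelihood contributes p^3(1−p)^8, so the posterior is Beta(4+3, 7+8) = Beta(7, 15).
For Beta(a, b) with a, b > 1 the mode is (a−1)/(a+b−2) = 6/20 ≈ 0.3000.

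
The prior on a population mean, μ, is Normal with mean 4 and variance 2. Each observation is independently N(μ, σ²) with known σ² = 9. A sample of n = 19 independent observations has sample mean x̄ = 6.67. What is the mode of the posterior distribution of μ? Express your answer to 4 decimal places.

n = 19, x̄ = 6.67.
For a Normal prior and Normal likelihood with known variance, the posterior is Normal; its mode equals its mean, the precision-weighted average.
Prior precision 1/σ₀² = 1/2 = 0.5; data precision n/σ² = 19/9.
μ̂ = (0.5·4 + (19/9)·6.67) / (0.5 + 19/9) = (14473/900)/(47/18) = 14473/2350 ≈ 6.1587.

μ̂_MAP = 6.1587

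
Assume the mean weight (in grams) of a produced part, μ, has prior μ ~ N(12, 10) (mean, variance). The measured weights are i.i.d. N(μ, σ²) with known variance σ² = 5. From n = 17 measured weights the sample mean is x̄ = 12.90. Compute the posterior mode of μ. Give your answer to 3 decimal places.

n = 17, x̄ = 12.90.
For a Normal prior and Normal likelihood with known variance, the posterior is Normal; its mode equals its mean, the precision-weighted average.
Prior precision 1/σ₀² = 1/10 = 0.1; data precision n/σ² = 17/5 = 3.4.
μ̂ = (0.1·12 + 3.4·12.9) / (0.1 + 3.4) = 45.06/3.5 = 2253/175 ≈ 12.874.

μ̂_MAP = 12.874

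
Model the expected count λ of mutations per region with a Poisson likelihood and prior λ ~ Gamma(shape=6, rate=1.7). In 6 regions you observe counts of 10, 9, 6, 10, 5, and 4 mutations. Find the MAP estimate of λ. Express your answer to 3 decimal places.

Σxᵢ = 10+9+6+10+5+4 = 44, with n = 6.
Posterior ∝ λ^5e^(−1.7λ) · λ^44e^(−6λ) = λ^49e^(−7.7λ), i.e. Gamma(shape=50, rate=7.7).
The mode of a Gamma(a, b) with a ≥ 1 (shape–rate) is (a−1)/b = 49/7.7 ≈ 6.364.

λ̂_MAP = 6.364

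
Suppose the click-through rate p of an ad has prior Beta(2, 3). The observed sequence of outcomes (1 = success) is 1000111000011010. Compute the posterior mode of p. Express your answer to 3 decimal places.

Prior: Beta(2, 3).
Data: 7 successes in 16 trials (from the sequence). The binomial likelihood contributes p^7(1−p)^9, so the posterior is Beta(2+7, 3+9) = Beta(9, 12).
For Beta(a, b) with a, b > 1 the mode is (a−1)/(a+b−2) = 8/19 ≈ 0.421.

p̂_MAP = 0.421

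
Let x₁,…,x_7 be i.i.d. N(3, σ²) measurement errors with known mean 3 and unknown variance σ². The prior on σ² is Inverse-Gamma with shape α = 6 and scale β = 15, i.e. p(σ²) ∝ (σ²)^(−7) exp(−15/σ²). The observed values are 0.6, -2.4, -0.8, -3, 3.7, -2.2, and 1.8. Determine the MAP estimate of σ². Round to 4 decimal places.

σ̂²_MAP = 6.8729

Sum of squared deviations about the known mean: SS = (0.6−3)² + (-2.4−3)² + (-0.8−3)² + (-3−3)² + (3.7−3)² + (-2.2−3)² + (1.8−3)² = 114.33.
The Normal likelihood contributes (σ²)^(−n/2) exp(−SS/(2σ²)), so the posterior is Inverse-Gamma(α + n/2, β + SS/2) = Inverse-Gamma(9.5, 72.165).
The mode of Inverse-Gamma(a, b) is b/(a+1) = 72.165/10.5 ≈ 6.8729.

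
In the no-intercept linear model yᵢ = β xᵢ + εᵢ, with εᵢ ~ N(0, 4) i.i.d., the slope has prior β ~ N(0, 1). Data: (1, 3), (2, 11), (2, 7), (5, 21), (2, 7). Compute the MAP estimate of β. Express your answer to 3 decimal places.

log p(β | y) = −Σ(yᵢ − βxᵢ)²/(2·4) − β²/(2·1) + const.
Setting the derivative to zero: Σxᵢ(yᵢ − βxᵢ)/4 − β/1 = 0, so β = Σxᵢyᵢ / (Σxᵢ² + σ²/τ²).
Σxᵢyᵢ = 1·3 + 2·11 + 2·7 + 5·21 + 2·7 = 158; Σxᵢ² = 38; σ²/τ² = 4.
β̂_MAP = 158 / (38 + 4) = 158/42 ≈ 3.762.

β̂_MAP = 3.762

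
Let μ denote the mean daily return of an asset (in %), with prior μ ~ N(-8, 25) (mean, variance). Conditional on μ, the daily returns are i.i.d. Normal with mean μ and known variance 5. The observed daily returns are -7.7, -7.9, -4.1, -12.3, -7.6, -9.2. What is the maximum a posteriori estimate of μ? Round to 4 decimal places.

μ̂_MAP = -8.1290

n = 6; x̄ = ((-7.7) + (-7.9) + (-4.1) + (-12.3) + (-7.6) + (-9.2))/6 = -48.8/6 = -122/15 ≈ -8.1333.
For a Normal prior and Normal likelihood with known variance, the posterior is Normal; its mode equals its mean, the precision-weighted average.
Prior precision 1/σ₀² = 1/25 = 0.04; data precision n/σ² = 6/5 = 1.2.
μ̂ = (0.04·(-8) + 1.2·(-122/15)) / (0.04 + 1.2) = (-10.08)/1.24 = -252/31 ≈ -8.1290.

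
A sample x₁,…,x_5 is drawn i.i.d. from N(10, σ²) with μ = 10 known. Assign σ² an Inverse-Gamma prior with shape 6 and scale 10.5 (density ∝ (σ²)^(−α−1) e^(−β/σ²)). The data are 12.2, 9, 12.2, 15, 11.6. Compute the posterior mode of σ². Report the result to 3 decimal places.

σ̂²_MAP = 3.118

Sum of squared deviations about the known mean: SS = (12.2−10)² + (9−10)² + (12.2−10)² + (15−10)² + (11.6−10)² = 38.24.
The Normal likelihood contributes (σ²)^(−n/2) exp(−SS/(2σ²)), so the posterior is Inverse-Gamma(α + n/2, β + SS/2) = Inverse-Gamma(8.5, 29.62).
The mode of Inverse-Gamma(a, b) is b/(a+1) = 29.62/9.5 ≈ 3.118.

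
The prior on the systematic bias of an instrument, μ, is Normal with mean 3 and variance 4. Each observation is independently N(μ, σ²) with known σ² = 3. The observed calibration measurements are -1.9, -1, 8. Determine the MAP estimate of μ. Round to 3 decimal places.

μ̂_MAP = 1.960

n = 3; x̄ = ((-1.9) + (-1) + 8)/3 = 5.1/3 = 1.7.
For a Normal prior and Normal likelihood with known variance, the posterior is Normal; its mode equals its mean, the precision-weighted average.
Prior precision 1/σ₀² = 1/4 = 0.25; data precision n/σ² = 3/3 = 1.
μ̂ = (0.25·3 + 1·1.7) / (0.25 + 1) = 2.45/1.25 = 1.960.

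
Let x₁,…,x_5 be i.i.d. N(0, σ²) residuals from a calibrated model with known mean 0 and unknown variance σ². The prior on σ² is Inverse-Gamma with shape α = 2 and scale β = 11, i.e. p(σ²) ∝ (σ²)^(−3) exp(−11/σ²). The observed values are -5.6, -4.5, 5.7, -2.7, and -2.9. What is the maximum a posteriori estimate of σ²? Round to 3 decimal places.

σ̂²_MAP = 11.073

Sum of squared deviations about the known mean: SS = (-5.6−0)² + (-4.5−0)² + (5.7−0)² + (-2.7−0)² + (-2.9−0)² = 99.8.
The Normal likelihood contributes (σ²)^(−n/2) exp(−SS/(2σ²)), so the posterior is Inverse-Gamma(α + n/2, β + SS/2) = Inverse-Gamma(4.5, 60.9).
The mode of Inverse-Gamma(a, b) is b/(a+1) = 60.9/5.5 ≈ 11.073.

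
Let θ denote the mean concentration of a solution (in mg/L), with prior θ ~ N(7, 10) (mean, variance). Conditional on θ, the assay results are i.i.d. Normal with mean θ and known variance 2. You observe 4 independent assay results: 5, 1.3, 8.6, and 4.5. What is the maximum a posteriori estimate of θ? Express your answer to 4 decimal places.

θ̂_MAP = 4.9524

n = 4; x̄ = (5 + 1.3 + 8.6 + 4.5)/4 = 19.4/4 = 4.85.
For a Normal prior and Normal likelihood with known variance, the posterior is Normal; its mode equals its mean, the precision-weighted average.
Prior precision 1/σ₀² = 1/10 = 0.1; data precision n/σ² = 4/2 = 2.
θ̂ = (0.1·7 + 2·4.85) / (0.1 + 2) = 10.4/2.1 = 104/21 ≈ 4.9524.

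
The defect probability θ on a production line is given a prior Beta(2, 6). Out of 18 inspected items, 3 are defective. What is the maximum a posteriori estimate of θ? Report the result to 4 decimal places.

θ̂_MAP = 0.1667

Prior: Beta(2, 6).
Data: 3 successes in 18 trials. The binomial likelihood contributes θ^3(1−θ)^15, so the posterior is Beta(2+3, 6+15) = Beta(5, 21).
For Beta(a, b) with a, b > 1 the mode is (a−1)/(a+b−2) = 4/24 ≈ 0.1667.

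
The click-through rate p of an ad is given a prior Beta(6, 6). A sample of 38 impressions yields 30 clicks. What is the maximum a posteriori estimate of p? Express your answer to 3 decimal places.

Prior: Beta(6, 6).
Data: 30 successes in 38 trials. The binomial likelihood contributes p^30(1−p)^8, so the posterior is Beta(6+30, 6+8) = Beta(36, 14).
For Beta(a, b) with a, b > 1 the mode is (a−1)/(a+b−2) = 35/48 ≈ 0.729.

p̂_MAP = 0.729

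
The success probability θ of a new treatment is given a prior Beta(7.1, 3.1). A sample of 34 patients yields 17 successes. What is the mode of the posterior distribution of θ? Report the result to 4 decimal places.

θ̂_MAP = 0.5474

Prior: Beta(7.1, 3.1).
Data: 17 successes in 34 trials. The binomial likelihood contributes θ^17(1−θ)^17, so the posterior is Beta(7.1+17, 3.1+17) = Beta(24.1, 20.1).
For Beta(a, b) with a, b > 1 the mode is (a−1)/(a+b−2) = 23.1/42.2 ≈ 0.5474.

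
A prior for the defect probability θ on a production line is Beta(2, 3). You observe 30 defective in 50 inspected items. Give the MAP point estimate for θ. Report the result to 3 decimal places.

θ̂_MAP = 0.585

Prior: Beta(2, 3).
Data: 30 successes in 50 trials. The binomial likelihood contributes θ^30(1−θ)^20, so the posterior is Beta(2+30, 3+20) = Beta(32, 23).
For Beta(a, b) with a, b > 1 the mode is (a−1)/(a+b−2) = 31/53 ≈ 0.585.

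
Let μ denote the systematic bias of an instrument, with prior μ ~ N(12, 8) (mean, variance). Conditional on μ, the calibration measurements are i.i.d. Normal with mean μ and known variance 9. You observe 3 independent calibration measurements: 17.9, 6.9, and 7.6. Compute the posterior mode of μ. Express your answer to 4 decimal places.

n = 3; x̄ = (17.9 + 6.9 + 7.6)/3 = 32.4/3 = 10.8.
For a Normal prior and Normal likelihood with known variance, the posterior is Normal; its mode equals its mean, the precision-weighted average.
Prior precision 1/σ₀² = 1/8 = 0.125; data precision n/σ² = 3/9 = 1/3.
μ̂ = (0.125·12 + (1/3)·10.8) / (0.125 + 1/3) = 5.1/(11/24) = 612/55 ≈ 11.1273.

μ̂_MAP = 11.1273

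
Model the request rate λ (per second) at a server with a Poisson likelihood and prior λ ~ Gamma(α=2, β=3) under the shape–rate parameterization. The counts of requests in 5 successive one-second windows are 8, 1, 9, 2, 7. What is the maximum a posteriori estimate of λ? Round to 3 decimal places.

Σxᵢ = 8+1+9+2+7 = 27, with n = 5.
Posterior ∝ λe^(−3λ) · λ^27e^(−5λ) = λ^28e^(−8λ), i.e. Gamma(shape=29, rate=8).
The mode of a Gamma(a, b) with a ≥ 1 (shape–rate) is (a−1)/b = 28/8 ≈ 3.500.

λ̂_MAP = 3.500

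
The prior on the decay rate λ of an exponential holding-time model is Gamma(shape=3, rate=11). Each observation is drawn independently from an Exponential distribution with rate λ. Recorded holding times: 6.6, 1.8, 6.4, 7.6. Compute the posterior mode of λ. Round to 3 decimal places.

λ̂_MAP = 0.180

The Exponential(rate=λ) likelihood is ∝ λ^n e^(−λΣtᵢ). Here n = 4 and Σtᵢ = 6.6 + 1.8 + 6.4 + 7.6 = 22.4.
Posterior ∝ λ^2e^(−11λ) · λ^4e^(−22.4λ) = λ^6e^(−33.4λ), i.e. Gamma(7, 33.4).
Mode = (a−1)/b = 6/33.4 ≈ 0.180.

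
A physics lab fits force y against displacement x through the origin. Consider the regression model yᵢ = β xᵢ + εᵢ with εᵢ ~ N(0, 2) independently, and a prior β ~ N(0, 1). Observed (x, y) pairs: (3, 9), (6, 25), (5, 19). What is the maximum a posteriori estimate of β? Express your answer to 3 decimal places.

log p(β | y) = −Σ(yᵢ − βxᵢ)²/(2·2) − β²/(2·1) + const.
Setting the derivative to zero: Σxᵢ(yᵢ − βxᵢ)/2 − β/1 = 0, so β = Σxᵢyᵢ / (Σxᵢ² + σ²/τ²).
Σxᵢyᵢ = 3·9 + 6·25 + 5·19 = 272; Σxᵢ² = 70; σ²/τ² = 2.
β̂_MAP = 272 / (70 + 2) = 272/72 ≈ 3.778.

β̂_MAP = 3.778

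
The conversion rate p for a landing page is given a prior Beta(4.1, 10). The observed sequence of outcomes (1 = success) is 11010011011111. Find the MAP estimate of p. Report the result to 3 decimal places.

Prior: Beta(4.1, 10).
Data: 10 successes in 14 trials (from the sequence). The binomial likelihood contributes p^10(1−p)^4, so the posterior is Beta(4.1+10, 10+4) = Beta(14.1, 14).
For Beta(a, b) with a, b > 1 the mode is (a−1)/(a+b−2) = 13.1/26.1 ≈ 0.502.

p̂_MAP = 0.502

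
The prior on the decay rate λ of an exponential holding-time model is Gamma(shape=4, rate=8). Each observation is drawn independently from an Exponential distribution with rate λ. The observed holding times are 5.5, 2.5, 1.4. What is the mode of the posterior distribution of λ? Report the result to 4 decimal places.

The Exponential(rate=λ) likelihood is ∝ λ^n e^(−λΣtᵢ). Here n = 3 and Σtᵢ = 5.5 + 2.5 + 1.4 = 9.4.
Posterior ∝ λ^3e^(−8λ) · λ^3e^(−9.4λ) = λ^6e^(−17.4λ), i.e. Gamma(7, 17.4).
Mode = (a−1)/b = 6/17.4 ≈ 0.3448.

λ̂_MAP = 0.3448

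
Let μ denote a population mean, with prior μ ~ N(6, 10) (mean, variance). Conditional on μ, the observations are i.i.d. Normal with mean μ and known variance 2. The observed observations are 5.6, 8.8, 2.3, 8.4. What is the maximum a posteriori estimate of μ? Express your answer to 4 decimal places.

n = 4; x̄ = (5.6 + 8.8 + 2.3 + 8.4)/4 = 25.1/4 = 6.275.
For a Normal prior and Normal likelihood with known variance, the posterior is Normal; its mode equals its mean, the precision-weighted average.
Prior precision 1/σ₀² = 1/10 = 0.1; data precision n/σ² = 4/2 = 2.
μ̂ = (0.1·6 + 2·6.275) / (0.1 + 2) = 13.15/2.1 = 263/42 ≈ 6.2619.

μ̂_MAP = 6.2619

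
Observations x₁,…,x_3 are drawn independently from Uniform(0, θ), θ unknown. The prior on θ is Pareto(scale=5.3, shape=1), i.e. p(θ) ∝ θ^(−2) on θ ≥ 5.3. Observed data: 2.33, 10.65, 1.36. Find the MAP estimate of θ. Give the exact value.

The Uniform(0, θ) likelihood is θ^(−n) for θ ≥ max(xᵢ), zero otherwise. Here max(xᵢ) = 10.65.
Posterior ∝ θ^(−2) · θ^(−3) = θ^(−5) on θ ≥ max(5.3, 10.65) = 10.65.
This density is strictly decreasing in θ, so the posterior mode lies at the lower boundary of the support.

θ̂_MAP = 10.65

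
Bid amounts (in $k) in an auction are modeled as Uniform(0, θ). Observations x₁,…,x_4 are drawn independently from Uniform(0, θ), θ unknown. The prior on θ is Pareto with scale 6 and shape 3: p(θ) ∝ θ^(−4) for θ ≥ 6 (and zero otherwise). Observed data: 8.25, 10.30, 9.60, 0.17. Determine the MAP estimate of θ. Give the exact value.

θ̂_MAP = 10.30

The Uniform(0, θ) likelihood is θ^(−n) for θ ≥ max(xᵢ), zero otherwise. Here max(xᵢ) = 10.30.
Posterior ∝ θ^(−4) · θ^(−4) = θ^(−8) on θ ≥ max(6, 10.30) = 10.30.
This density is strictly decreasing in θ, so the posterior mode lies at the lower boundary of the support.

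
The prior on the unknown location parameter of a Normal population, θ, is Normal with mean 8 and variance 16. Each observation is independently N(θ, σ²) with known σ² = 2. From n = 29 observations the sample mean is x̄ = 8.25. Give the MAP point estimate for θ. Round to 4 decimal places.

n = 29, x̄ = 8.25.
For a Normal prior and Normal likelihood with known variance, the posterior is Normal; its mode equals its mean, the precision-weighted average.
Prior precision 1/σ₀² = 1/16 = 0.0625; data precision n/σ² = 29/2 = 14.5.
θ̂ = (0.0625·8 + 14.5·8.25) / (0.0625 + 14.5) = 120.125/14.5625 = 1922/233 ≈ 8.2489.

θ̂_MAP = 8.2489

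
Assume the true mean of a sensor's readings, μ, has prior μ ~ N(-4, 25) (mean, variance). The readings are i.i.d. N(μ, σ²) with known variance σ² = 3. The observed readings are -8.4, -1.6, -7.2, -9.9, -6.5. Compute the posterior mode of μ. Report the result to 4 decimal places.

n = 5; x̄ = ((-8.4) + (-1.6) + (-7.2) + (-9.9) + (-6.5))/5 = -33.6/5 = -6.72.
For a Normal prior and Normal likelihood with known variance, the posterior is Normal; its mode equals its mean, the precision-weighted average.
Prior precision 1/σ₀² = 1/25 = 0.04; data precision n/σ² = 5/3.
μ̂ = (0.04·(-4) + (5/3)·(-6.72)) / (0.04 + 5/3) = (-11.36)/(128/75) = -6.65625 ≈ -6.6563.

μ̂_MAP = -6.6563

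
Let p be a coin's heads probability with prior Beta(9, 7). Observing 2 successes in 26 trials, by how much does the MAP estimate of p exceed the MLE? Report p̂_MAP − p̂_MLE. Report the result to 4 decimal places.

MAP − MLE = 0.1731

Posterior is Beta(11, 31); MAP = (11−1)/(42−2) = 10/40 ≈ 0.25000.
MLE ignores the prior: p̂_MLE = k/n = 2/26 ≈ 0.07692.
Difference = 10/40 − 2/26 = 9/52 ≈ 0.1731.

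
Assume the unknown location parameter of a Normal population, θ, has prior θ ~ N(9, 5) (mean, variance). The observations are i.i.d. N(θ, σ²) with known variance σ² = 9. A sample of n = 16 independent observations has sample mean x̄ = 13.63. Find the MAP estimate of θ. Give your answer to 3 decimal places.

n = 16, x̄ = 13.63.
For a Normal prior and Normal likelihood with known variance, the posterior is Normal; its mode equals its mean, the precision-weighted average.
Prior precision 1/σ₀² = 1/5 = 0.2; data precision n/σ² = 16/9.
θ̂ = (0.2·9 + (16/9)·13.63) / (0.2 + 16/9) = (5857/225)/(89/45) = 5857/445 ≈ 13.162.

θ̂_MAP = 13.162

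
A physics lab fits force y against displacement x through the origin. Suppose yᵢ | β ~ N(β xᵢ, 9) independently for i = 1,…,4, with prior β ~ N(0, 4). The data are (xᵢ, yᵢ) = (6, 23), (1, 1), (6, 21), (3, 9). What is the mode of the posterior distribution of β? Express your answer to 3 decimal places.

β̂_MAP = 3.466

log p(β | y) = −Σ(yᵢ − βxᵢ)²/(2·9) − β²/(2·4) + const.
Setting the derivative to zero: Σxᵢ(yᵢ − βxᵢ)/9 − β/4 = 0, so β = Σxᵢyᵢ / (Σxᵢ² + σ²/τ²).
Σxᵢyᵢ = 6·23 + 1·1 + 6·21 + 3·9 = 292; Σxᵢ² = 82; σ²/τ² = 2.25.
β̂_MAP = 292 / (82 + 2.25) = 292/84.25 ≈ 3.466.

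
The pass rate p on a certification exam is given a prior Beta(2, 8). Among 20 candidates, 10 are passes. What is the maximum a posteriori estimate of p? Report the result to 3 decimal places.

p̂_MAP = 0.393

Prior: Beta(2, 8).
Data: 10 successes in 20 trials. The binomial likelihood contributes p^10(1−p)^10, so the posterior is Beta(2+10, 8+10) = Beta(12, 18).
For Beta(a, b) with a, b > 1 the mode is (a−1)/(a+b−2) = 11/28 ≈ 0.393.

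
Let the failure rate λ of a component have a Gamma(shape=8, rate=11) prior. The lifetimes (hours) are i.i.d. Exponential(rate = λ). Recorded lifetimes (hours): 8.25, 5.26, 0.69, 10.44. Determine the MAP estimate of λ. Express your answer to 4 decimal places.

The Exponential(rate=λ) likelihood is ∝ λ^n e^(−λΣtᵢ). Here n = 4 and Σtᵢ = 8.25 + 5.26 + 0.69 + 10.44 = 24.64.
Posterior ∝ λ^7e^(−11λ) · λ^4e^(−24.64λ) = λ^11e^(−35.64λ), i.e. Gamma(12, 35.64).
Mode = (a−1)/b = 11/35.64 ≈ 0.3086.

λ̂_MAP = 0.3086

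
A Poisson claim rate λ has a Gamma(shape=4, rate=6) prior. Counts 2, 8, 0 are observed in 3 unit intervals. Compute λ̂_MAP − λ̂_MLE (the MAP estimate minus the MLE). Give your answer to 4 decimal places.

Σxᵢ = 10. Posterior is Gamma(14, 9); MAP = (14−1)/9 = 13/9 ≈ 1.44444.
MLE = x̄ = 10/3 ≈ 3.33333.
Difference = 13/9 − 10/3 = -17/9 ≈ -1.8889.

MAP − MLE = -1.8889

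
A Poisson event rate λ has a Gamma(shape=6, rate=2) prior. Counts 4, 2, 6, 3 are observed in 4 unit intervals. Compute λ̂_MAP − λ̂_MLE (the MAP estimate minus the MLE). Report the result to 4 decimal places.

MAP − MLE = -0.4167

Σxᵢ = 15. Posterior is Gamma(21, 6); MAP = (21−1)/6 = 20/6 ≈ 3.33333.
MLE = x̄ = 15/4 ≈ 3.75000.
Difference = 20/6 − 15/4 = -5/12 ≈ -0.4167.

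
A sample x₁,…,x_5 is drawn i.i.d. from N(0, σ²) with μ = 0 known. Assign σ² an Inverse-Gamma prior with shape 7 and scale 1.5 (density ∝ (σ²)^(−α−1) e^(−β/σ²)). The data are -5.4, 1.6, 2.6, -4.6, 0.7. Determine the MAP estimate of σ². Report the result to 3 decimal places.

σ̂²_MAP = 3.006

Sum of squared deviations about the known mean: SS = (-5.4−0)² + (1.6−0)² + (2.6−0)² + (-4.6−0)² + (0.7−0)² = 60.13.
The Normal likelihood contributes (σ²)^(−n/2) exp(−SS/(2σ²)), so the posterior is Inverse-Gamma(α + n/2, β + SS/2) = Inverse-Gamma(9.5, 31.565).
The mode of Inverse-Gamma(a, b) is b/(a+1) = 31.565/10.5 ≈ 3.006.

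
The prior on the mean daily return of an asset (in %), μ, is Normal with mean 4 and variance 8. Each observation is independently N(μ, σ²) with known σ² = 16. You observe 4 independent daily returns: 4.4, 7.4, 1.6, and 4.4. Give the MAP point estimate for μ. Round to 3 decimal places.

μ̂_MAP = 4.300

n = 4; x̄ = (4.4 + 7.4 + 1.6 + 4.4)/4 = 17.8/4 = 4.45.
For a Normal prior and Normal likelihood with known variance, the posterior is Normal; its mode equals its mean, the precision-weighted average.
Prior precision 1/σ₀² = 1/8 = 0.125; data precision n/σ² = 4/16 = 0.25.
μ̂ = (0.125·4 + 0.25·4.45) / (0.125 + 0.25) = 1.6125/0.375 = 4.300.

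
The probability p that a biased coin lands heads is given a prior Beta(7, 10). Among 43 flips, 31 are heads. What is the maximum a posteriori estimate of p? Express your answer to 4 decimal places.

Prior: Beta(7, 10).
Data: 31 successes in 43 trials. The binomial likelihood contributes p^31(1−p)^12, so the posterior is Beta(7+31, 10+12) = Beta(38, 22).
For Beta(a, b) with a, b > 1 the mode is (a−1)/(a+b−2) = 37/58 ≈ 0.6379.

p̂_MAP = 0.6379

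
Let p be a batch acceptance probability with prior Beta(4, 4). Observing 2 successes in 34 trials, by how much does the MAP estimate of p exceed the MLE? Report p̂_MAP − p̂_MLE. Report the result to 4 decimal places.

Posterior is Beta(6, 36); MAP = (6−1)/(42−2) = 5/40 ≈ 0.12500.
MLE ignores the prior: p̂_MLE = k/n = 2/34 ≈ 0.05882.
Difference = 5/40 − 2/34 = 9/136 ≈ 0.0662.

MAP − MLE = 0.0662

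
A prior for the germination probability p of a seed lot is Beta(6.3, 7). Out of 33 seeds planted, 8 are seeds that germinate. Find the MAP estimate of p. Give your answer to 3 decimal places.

p̂_MAP = 0.300

Prior: Beta(6.3, 7).
Data: 8 successes in 33 trials. The binomial likelihood contributes p^8(1−p)^25, so the posterior is Beta(6.3+8, 7+25) = Beta(14.3, 32).
For Beta(a, b) with a, b > 1 the mode is (a−1)/(a+b−2) = 13.3/44.3 ≈ 0.300.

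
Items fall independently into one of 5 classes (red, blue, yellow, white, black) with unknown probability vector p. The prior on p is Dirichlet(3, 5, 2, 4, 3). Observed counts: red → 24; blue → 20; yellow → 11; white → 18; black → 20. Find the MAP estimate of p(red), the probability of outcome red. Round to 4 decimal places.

MAP estimate of p(red) = 0.2476

The posterior is Dirichlet(αᵢ + nᵢ) = Dirichlet(27, 25, 13, 22, 23).
For a Dirichlet(a₁,…,a_K) with all aᵢ > 1, the mode has j-th component (aⱼ − 1)/(Σaᵢ − K).
Here Σaᵢ = 110 and K = 5, so p(red) = (27 − 1)/(110 − 5) = 26/105 ≈ 0.2476.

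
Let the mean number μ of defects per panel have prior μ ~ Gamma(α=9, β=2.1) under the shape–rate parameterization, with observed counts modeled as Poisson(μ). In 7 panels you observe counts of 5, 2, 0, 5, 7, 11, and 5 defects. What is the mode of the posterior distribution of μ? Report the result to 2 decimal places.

μ̂_MAP = 4.73

Σxᵢ = 5+2+0+5+7+11+5 = 35, with n = 7.
Posterior ∝ μ^8e^(−2.1μ) · μ^35e^(−7μ) = μ^43e^(−9.1μ), i.e. Gamma(shape=44, rate=9.1).
The mode of a Gamma(a, b) with a ≥ 1 (shape–rate) is (a−1)/b = 43/9.1 ≈ 4.73.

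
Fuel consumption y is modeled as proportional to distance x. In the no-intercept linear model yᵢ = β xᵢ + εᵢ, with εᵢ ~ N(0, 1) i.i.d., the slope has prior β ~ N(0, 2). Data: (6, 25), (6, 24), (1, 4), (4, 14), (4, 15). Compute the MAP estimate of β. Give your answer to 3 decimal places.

β̂_MAP = 3.924

log p(β | y) = −Σ(yᵢ − βxᵢ)²/(2·1) − β²/(2·2) + const.
Setting the derivative to zero: Σxᵢ(yᵢ − βxᵢ)/1 − β/2 = 0, so β = Σxᵢyᵢ / (Σxᵢ² + σ²/τ²).
Σxᵢyᵢ = 6·25 + 6·24 + 1·4 + 4·14 + 4·15 = 414; Σxᵢ² = 105; σ²/τ² = 0.5.
β̂_MAP = 414 / (105 + 0.5) = 414/105.5 ≈ 3.924.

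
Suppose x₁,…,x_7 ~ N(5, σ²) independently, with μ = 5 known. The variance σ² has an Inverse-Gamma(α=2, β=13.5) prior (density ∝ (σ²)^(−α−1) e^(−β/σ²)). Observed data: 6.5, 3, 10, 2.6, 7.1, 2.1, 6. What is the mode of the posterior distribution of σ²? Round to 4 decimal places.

Sum of squared deviations about the known mean: SS = (6.5−5)² + (3−5)² + (10−5)² + (2.6−5)² + (7.1−5)² + (2.1−5)² + (6−5)² = 50.83.
The Normal likelihood contributes (σ²)^(−n/2) exp(−SS/(2σ²)), so the posterior is Inverse-Gamma(α + n/2, β + SS/2) = Inverse-Gamma(5.5, 38.915).
The mode of Inverse-Gamma(a, b) is b/(a+1) = 38.915/6.5 ≈ 5.9869.

σ̂²_MAP = 5.9869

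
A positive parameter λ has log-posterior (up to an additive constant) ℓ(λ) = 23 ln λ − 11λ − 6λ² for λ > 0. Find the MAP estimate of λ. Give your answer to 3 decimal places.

λ̂_MAP = 1.000

ℓ'(λ) = 23/λ − 11 − 12λ. Setting this to zero and multiplying by λ: 12λ² + 11λ − 23 = 0.
λ = (−11 + √(11² + 4·12·23)) / (2·12) = (−11 + √1225) / 24 = (−11 + 35)/24 = 1.
ℓ''(λ) = −23/λ² − 12 < 0, confirming a maximum.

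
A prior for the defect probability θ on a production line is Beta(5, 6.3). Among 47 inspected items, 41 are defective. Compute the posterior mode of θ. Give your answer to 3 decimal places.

Prior: Beta(5, 6.3).
Data: 41 successes in 47 trials. The binomial likelihood contributes θ^41(1−θ)^6, so the posterior is Beta(5+41, 6.3+6) = Beta(46, 12.3).
For Beta(a, b) with a, b > 1 the mode is (a−1)/(a+b−2) = 45/56.3 ≈ 0.799.

θ̂_MAP = 0.799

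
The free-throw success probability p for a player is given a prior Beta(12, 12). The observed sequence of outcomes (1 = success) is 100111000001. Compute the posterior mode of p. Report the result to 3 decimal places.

Prior: Beta(12, 12).
Data: 5 successes in 12 trials (from the sequence). The binomial likelihood contributes p^5(1−p)^7, so the posterior is Beta(12+5, 12+7) = Beta(17, 19).
For Beta(a, b) with a, b > 1 the mode is (a−1)/(a+b−2) = 16/34 ≈ 0.471.

p̂_MAP = 0.471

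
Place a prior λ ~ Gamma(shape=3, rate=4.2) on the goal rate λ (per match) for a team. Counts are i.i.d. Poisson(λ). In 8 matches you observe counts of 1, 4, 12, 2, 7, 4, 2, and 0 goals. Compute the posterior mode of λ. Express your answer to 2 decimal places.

Σxᵢ = 1+4+12+2+7+4+2+0 = 32, with n = 8.
Posterior ∝ λ^2e^(−4.2λ) · λ^32e^(−8λ) = λ^34e^(−12.2λ), i.e. Gamma(shape=35, rate=12.2).
The mode of a Gamma(a, b) with a ≥ 1 (shape–rate) is (a−1)/b = 34/12.2 ≈ 2.79.

λ̂_MAP = 2.79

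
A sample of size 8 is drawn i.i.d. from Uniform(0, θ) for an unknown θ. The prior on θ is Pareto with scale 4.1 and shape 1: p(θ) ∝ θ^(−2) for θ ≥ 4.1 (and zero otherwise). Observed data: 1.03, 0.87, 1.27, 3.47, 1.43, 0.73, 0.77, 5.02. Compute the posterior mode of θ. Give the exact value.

θ̂_MAP = 5.02

The Uniform(0, θ) likelihood is θ^(−n) for θ ≥ max(xᵢ), zero otherwise. Here max(xᵢ) = 5.02.
Posterior ∝ θ^(−2) · θ^(−8) = θ^(−10) on θ ≥ max(4.1, 5.02) = 5.02.
This density is strictly decreasing in θ, so the posterior mode lies at the lower boundary of the support.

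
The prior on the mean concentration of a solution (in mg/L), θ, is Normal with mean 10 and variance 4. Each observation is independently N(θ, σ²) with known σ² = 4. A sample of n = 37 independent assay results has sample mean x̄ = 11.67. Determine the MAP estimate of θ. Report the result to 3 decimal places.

n = 37, x̄ = 11.67.
For a Normal prior and Normal likelihood with known variance, the posterior is Normal; its mode equals its mean, the precision-weighted average.
Prior precision 1/σ₀² = 1/4 = 0.25; data precision n/σ² = 37/4 = 9.25.
θ̂ = (0.25·10 + 9.25·11.67) / (0.25 + 9.25) = 110.4475/9.5 = 44179/3800 ≈ 11.626.

θ̂_MAP = 11.626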